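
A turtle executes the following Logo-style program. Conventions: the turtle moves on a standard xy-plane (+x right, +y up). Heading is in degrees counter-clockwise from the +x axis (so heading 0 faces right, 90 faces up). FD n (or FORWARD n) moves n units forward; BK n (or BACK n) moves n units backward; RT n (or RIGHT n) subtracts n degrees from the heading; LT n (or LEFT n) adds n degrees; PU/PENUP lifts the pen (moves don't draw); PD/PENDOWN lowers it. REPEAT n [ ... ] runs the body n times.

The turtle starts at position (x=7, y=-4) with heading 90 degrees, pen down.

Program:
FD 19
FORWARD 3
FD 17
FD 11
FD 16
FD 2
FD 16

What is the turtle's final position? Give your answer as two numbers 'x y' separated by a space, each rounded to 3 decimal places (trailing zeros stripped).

Executing turtle program step by step:
Start: pos=(7,-4), heading=90, pen down
FD 19: (7,-4) -> (7,15) [heading=90, draw]
FD 3: (7,15) -> (7,18) [heading=90, draw]
FD 17: (7,18) -> (7,35) [heading=90, draw]
FD 11: (7,35) -> (7,46) [heading=90, draw]
FD 16: (7,46) -> (7,62) [heading=90, draw]
FD 2: (7,62) -> (7,64) [heading=90, draw]
FD 16: (7,64) -> (7,80) [heading=90, draw]
Final: pos=(7,80), heading=90, 7 segment(s) drawn

Answer: 7 80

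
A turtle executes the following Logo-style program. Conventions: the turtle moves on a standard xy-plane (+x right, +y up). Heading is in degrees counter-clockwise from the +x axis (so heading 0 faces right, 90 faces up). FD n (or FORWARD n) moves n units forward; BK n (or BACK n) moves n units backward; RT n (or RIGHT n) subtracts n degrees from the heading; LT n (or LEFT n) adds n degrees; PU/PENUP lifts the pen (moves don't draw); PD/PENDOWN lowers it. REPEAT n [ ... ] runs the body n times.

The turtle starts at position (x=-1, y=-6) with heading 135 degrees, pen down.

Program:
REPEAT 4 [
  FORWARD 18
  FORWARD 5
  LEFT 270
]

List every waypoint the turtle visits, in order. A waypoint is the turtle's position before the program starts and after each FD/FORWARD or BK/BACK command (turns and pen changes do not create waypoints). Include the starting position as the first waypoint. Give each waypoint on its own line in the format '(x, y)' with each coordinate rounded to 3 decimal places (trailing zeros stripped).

Answer: (-1, -6)
(-13.728, 6.728)
(-17.263, 10.263)
(-4.536, 22.991)
(-1, 26.527)
(11.728, 13.799)
(15.263, 10.263)
(2.536, -2.464)
(-1, -6)

Derivation:
Executing turtle program step by step:
Start: pos=(-1,-6), heading=135, pen down
REPEAT 4 [
  -- iteration 1/4 --
  FD 18: (-1,-6) -> (-13.728,6.728) [heading=135, draw]
  FD 5: (-13.728,6.728) -> (-17.263,10.263) [heading=135, draw]
  LT 270: heading 135 -> 45
  -- iteration 2/4 --
  FD 18: (-17.263,10.263) -> (-4.536,22.991) [heading=45, draw]
  FD 5: (-4.536,22.991) -> (-1,26.527) [heading=45, draw]
  LT 270: heading 45 -> 315
  -- iteration 3/4 --
  FD 18: (-1,26.527) -> (11.728,13.799) [heading=315, draw]
  FD 5: (11.728,13.799) -> (15.263,10.263) [heading=315, draw]
  LT 270: heading 315 -> 225
  -- iteration 4/4 --
  FD 18: (15.263,10.263) -> (2.536,-2.464) [heading=225, draw]
  FD 5: (2.536,-2.464) -> (-1,-6) [heading=225, draw]
  LT 270: heading 225 -> 135
]
Final: pos=(-1,-6), heading=135, 8 segment(s) drawn
Waypoints (9 total):
(-1, -6)
(-13.728, 6.728)
(-17.263, 10.263)
(-4.536, 22.991)
(-1, 26.527)
(11.728, 13.799)
(15.263, 10.263)
(2.536, -2.464)
(-1, -6)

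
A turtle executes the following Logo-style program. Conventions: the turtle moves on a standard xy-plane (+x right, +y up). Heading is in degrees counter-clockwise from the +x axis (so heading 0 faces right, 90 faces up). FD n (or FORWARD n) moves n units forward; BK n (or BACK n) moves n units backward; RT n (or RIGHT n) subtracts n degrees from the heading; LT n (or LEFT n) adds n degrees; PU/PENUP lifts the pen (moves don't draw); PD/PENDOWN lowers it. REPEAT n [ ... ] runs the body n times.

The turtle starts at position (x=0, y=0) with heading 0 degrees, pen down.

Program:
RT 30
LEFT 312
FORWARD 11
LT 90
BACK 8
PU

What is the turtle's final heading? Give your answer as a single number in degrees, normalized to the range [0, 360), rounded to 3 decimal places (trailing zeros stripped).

Executing turtle program step by step:
Start: pos=(0,0), heading=0, pen down
RT 30: heading 0 -> 330
LT 312: heading 330 -> 282
FD 11: (0,0) -> (2.287,-10.76) [heading=282, draw]
LT 90: heading 282 -> 12
BK 8: (2.287,-10.76) -> (-5.538,-12.423) [heading=12, draw]
PU: pen up
Final: pos=(-5.538,-12.423), heading=12, 2 segment(s) drawn

Answer: 12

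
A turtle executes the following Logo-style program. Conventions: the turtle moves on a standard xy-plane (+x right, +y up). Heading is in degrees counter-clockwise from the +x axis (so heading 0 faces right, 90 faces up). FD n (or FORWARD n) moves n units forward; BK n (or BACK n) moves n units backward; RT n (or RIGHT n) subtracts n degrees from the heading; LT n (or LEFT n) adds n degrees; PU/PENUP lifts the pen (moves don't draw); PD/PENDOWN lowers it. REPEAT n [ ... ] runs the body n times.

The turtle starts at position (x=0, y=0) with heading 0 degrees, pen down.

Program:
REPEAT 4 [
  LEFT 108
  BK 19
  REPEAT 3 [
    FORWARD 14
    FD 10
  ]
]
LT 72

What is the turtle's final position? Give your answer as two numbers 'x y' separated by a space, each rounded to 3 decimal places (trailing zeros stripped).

Answer: 0 38.507

Derivation:
Executing turtle program step by step:
Start: pos=(0,0), heading=0, pen down
REPEAT 4 [
  -- iteration 1/4 --
  LT 108: heading 0 -> 108
  BK 19: (0,0) -> (5.871,-18.07) [heading=108, draw]
  REPEAT 3 [
    -- iteration 1/3 --
    FD 14: (5.871,-18.07) -> (1.545,-4.755) [heading=108, draw]
    FD 10: (1.545,-4.755) -> (-1.545,4.755) [heading=108, draw]
    -- iteration 2/3 --
    FD 14: (-1.545,4.755) -> (-5.871,18.07) [heading=108, draw]
    FD 10: (-5.871,18.07) -> (-8.961,27.581) [heading=108, draw]
    -- iteration 3/3 --
    FD 14: (-8.961,27.581) -> (-13.288,40.895) [heading=108, draw]
    FD 10: (-13.288,40.895) -> (-16.378,50.406) [heading=108, draw]
  ]
  -- iteration 2/4 --
  LT 108: heading 108 -> 216
  BK 19: (-16.378,50.406) -> (-1.007,61.574) [heading=216, draw]
  REPEAT 3 [
    -- iteration 1/3 --
    FD 14: (-1.007,61.574) -> (-12.333,53.345) [heading=216, draw]
    FD 10: (-12.333,53.345) -> (-20.423,47.467) [heading=216, draw]
    -- iteration 2/3 --
    FD 14: (-20.423,47.467) -> (-31.749,39.238) [heading=216, draw]
    FD 10: (-31.749,39.238) -> (-39.839,33.36) [heading=216, draw]
    -- iteration 3/3 --
    FD 14: (-39.839,33.36) -> (-51.166,25.131) [heading=216, draw]
    FD 10: (-51.166,25.131) -> (-59.256,19.253) [heading=216, draw]
  ]
  -- iteration 3/4 --
  LT 108: heading 216 -> 324
  BK 19: (-59.256,19.253) -> (-74.627,30.421) [heading=324, draw]
  REPEAT 3 [
    -- iteration 1/3 --
    FD 14: (-74.627,30.421) -> (-63.301,22.192) [heading=324, draw]
    FD 10: (-63.301,22.192) -> (-55.211,16.314) [heading=324, draw]
    -- iteration 2/3 --
    FD 14: (-55.211,16.314) -> (-43.884,8.085) [heading=324, draw]
    FD 10: (-43.884,8.085) -> (-35.794,2.208) [heading=324, draw]
    -- iteration 3/3 --
    FD 14: (-35.794,2.208) -> (-24.468,-6.021) [heading=324, draw]
    FD 10: (-24.468,-6.021) -> (-16.378,-11.899) [heading=324, draw]
  ]
  -- iteration 4/4 --
  LT 108: heading 324 -> 72
  BK 19: (-16.378,-11.899) -> (-22.249,-29.969) [heading=72, draw]
  REPEAT 3 [
    -- iteration 1/3 --
    FD 14: (-22.249,-29.969) -> (-17.923,-16.655) [heading=72, draw]
    FD 10: (-17.923,-16.655) -> (-14.833,-7.144) [heading=72, draw]
    -- iteration 2/3 --
    FD 14: (-14.833,-7.144) -> (-10.507,6.171) [heading=72, draw]
    FD 10: (-10.507,6.171) -> (-7.416,15.681) [heading=72, draw]
    -- iteration 3/3 --
    FD 14: (-7.416,15.681) -> (-3.09,28.996) [heading=72, draw]
    FD 10: (-3.09,28.996) -> (0,38.507) [heading=72, draw]
  ]
]
LT 72: heading 72 -> 144
Final: pos=(0,38.507), heading=144, 28 segment(s) drawn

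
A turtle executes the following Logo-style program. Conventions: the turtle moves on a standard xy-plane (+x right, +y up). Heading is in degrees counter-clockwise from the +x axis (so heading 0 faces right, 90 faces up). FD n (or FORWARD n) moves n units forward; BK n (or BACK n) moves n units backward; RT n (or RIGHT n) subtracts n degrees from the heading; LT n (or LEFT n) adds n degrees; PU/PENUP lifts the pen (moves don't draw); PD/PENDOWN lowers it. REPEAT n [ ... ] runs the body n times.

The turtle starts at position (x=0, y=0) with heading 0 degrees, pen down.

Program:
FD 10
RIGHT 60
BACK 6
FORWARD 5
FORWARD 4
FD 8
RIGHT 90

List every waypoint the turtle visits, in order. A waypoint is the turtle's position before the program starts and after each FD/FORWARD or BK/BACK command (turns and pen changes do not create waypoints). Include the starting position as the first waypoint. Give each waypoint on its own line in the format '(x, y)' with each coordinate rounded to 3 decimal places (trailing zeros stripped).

Executing turtle program step by step:
Start: pos=(0,0), heading=0, pen down
FD 10: (0,0) -> (10,0) [heading=0, draw]
RT 60: heading 0 -> 300
BK 6: (10,0) -> (7,5.196) [heading=300, draw]
FD 5: (7,5.196) -> (9.5,0.866) [heading=300, draw]
FD 4: (9.5,0.866) -> (11.5,-2.598) [heading=300, draw]
FD 8: (11.5,-2.598) -> (15.5,-9.526) [heading=300, draw]
RT 90: heading 300 -> 210
Final: pos=(15.5,-9.526), heading=210, 5 segment(s) drawn
Waypoints (6 total):
(0, 0)
(10, 0)
(7, 5.196)
(9.5, 0.866)
(11.5, -2.598)
(15.5, -9.526)

Answer: (0, 0)
(10, 0)
(7, 5.196)
(9.5, 0.866)
(11.5, -2.598)
(15.5, -9.526)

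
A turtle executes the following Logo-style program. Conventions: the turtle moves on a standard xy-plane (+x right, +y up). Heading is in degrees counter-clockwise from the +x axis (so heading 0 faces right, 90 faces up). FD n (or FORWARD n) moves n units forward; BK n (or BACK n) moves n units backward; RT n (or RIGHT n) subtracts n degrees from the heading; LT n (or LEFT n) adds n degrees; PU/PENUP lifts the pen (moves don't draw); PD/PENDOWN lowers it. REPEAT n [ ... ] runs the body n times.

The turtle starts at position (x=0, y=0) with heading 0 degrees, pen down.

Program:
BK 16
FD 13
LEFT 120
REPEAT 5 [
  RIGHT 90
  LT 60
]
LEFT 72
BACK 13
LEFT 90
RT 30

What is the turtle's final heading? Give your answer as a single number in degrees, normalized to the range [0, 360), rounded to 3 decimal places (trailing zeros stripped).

Executing turtle program step by step:
Start: pos=(0,0), heading=0, pen down
BK 16: (0,0) -> (-16,0) [heading=0, draw]
FD 13: (-16,0) -> (-3,0) [heading=0, draw]
LT 120: heading 0 -> 120
REPEAT 5 [
  -- iteration 1/5 --
  RT 90: heading 120 -> 30
  LT 60: heading 30 -> 90
  -- iteration 2/5 --
  RT 90: heading 90 -> 0
  LT 60: heading 0 -> 60
  -- iteration 3/5 --
  RT 90: heading 60 -> 330
  LT 60: heading 330 -> 30
  -- iteration 4/5 --
  RT 90: heading 30 -> 300
  LT 60: heading 300 -> 0
  -- iteration 5/5 --
  RT 90: heading 0 -> 270
  LT 60: heading 270 -> 330
]
LT 72: heading 330 -> 42
BK 13: (-3,0) -> (-12.661,-8.699) [heading=42, draw]
LT 90: heading 42 -> 132
RT 30: heading 132 -> 102
Final: pos=(-12.661,-8.699), heading=102, 3 segment(s) drawn

Answer: 102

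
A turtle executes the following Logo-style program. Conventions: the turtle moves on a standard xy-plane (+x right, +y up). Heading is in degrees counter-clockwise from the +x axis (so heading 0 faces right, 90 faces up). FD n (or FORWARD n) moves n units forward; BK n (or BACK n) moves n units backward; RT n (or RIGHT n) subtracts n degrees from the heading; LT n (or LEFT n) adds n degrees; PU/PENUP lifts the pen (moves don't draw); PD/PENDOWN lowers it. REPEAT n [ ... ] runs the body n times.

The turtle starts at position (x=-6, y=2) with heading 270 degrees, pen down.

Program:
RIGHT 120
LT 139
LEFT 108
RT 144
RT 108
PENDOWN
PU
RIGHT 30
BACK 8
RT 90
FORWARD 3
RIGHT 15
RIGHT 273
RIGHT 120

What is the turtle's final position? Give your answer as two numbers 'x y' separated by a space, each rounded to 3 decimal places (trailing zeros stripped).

Answer: 0.1 -3.983

Derivation:
Executing turtle program step by step:
Start: pos=(-6,2), heading=270, pen down
RT 120: heading 270 -> 150
LT 139: heading 150 -> 289
LT 108: heading 289 -> 37
RT 144: heading 37 -> 253
RT 108: heading 253 -> 145
PD: pen down
PU: pen up
RT 30: heading 145 -> 115
BK 8: (-6,2) -> (-2.619,-5.25) [heading=115, move]
RT 90: heading 115 -> 25
FD 3: (-2.619,-5.25) -> (0.1,-3.983) [heading=25, move]
RT 15: heading 25 -> 10
RT 273: heading 10 -> 97
RT 120: heading 97 -> 337
Final: pos=(0.1,-3.983), heading=337, 0 segment(s) drawn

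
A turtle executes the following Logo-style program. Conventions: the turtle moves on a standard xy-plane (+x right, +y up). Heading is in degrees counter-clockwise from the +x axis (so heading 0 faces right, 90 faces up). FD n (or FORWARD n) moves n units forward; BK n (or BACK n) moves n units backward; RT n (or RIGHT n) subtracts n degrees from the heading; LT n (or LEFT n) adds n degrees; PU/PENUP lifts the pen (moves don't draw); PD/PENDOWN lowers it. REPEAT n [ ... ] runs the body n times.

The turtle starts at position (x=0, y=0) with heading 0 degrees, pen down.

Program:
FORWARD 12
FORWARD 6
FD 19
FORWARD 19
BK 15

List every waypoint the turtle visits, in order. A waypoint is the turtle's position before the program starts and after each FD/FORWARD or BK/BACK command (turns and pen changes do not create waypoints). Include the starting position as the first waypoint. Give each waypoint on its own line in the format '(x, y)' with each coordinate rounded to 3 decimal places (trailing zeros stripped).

Answer: (0, 0)
(12, 0)
(18, 0)
(37, 0)
(56, 0)
(41, 0)

Derivation:
Executing turtle program step by step:
Start: pos=(0,0), heading=0, pen down
FD 12: (0,0) -> (12,0) [heading=0, draw]
FD 6: (12,0) -> (18,0) [heading=0, draw]
FD 19: (18,0) -> (37,0) [heading=0, draw]
FD 19: (37,0) -> (56,0) [heading=0, draw]
BK 15: (56,0) -> (41,0) [heading=0, draw]
Final: pos=(41,0), heading=0, 5 segment(s) drawn
Waypoints (6 total):
(0, 0)
(12, 0)
(18, 0)
(37, 0)
(56, 0)
(41, 0)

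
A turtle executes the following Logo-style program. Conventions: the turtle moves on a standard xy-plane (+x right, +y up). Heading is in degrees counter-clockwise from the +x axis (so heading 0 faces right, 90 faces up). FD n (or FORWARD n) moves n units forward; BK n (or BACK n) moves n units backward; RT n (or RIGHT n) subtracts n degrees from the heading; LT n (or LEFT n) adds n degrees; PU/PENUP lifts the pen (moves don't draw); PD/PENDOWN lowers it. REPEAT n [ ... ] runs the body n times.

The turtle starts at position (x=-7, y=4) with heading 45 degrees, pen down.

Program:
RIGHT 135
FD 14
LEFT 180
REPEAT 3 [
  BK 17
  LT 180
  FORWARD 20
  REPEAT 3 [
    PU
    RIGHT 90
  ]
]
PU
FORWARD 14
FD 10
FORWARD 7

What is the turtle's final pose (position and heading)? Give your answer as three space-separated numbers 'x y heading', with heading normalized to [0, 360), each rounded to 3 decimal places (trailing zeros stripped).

Executing turtle program step by step:
Start: pos=(-7,4), heading=45, pen down
RT 135: heading 45 -> 270
FD 14: (-7,4) -> (-7,-10) [heading=270, draw]
LT 180: heading 270 -> 90
REPEAT 3 [
  -- iteration 1/3 --
  BK 17: (-7,-10) -> (-7,-27) [heading=90, draw]
  LT 180: heading 90 -> 270
  FD 20: (-7,-27) -> (-7,-47) [heading=270, draw]
  REPEAT 3 [
    -- iteration 1/3 --
    PU: pen up
    RT 90: heading 270 -> 180
    -- iteration 2/3 --
    PU: pen up
    RT 90: heading 180 -> 90
    -- iteration 3/3 --
    PU: pen up
    RT 90: heading 90 -> 0
  ]
  -- iteration 2/3 --
  BK 17: (-7,-47) -> (-24,-47) [heading=0, move]
  LT 180: heading 0 -> 180
  FD 20: (-24,-47) -> (-44,-47) [heading=180, move]
  REPEAT 3 [
    -- iteration 1/3 --
    PU: pen up
    RT 90: heading 180 -> 90
    -- iteration 2/3 --
    PU: pen up
    RT 90: heading 90 -> 0
    -- iteration 3/3 --
    PU: pen up
    RT 90: heading 0 -> 270
  ]
  -- iteration 3/3 --
  BK 17: (-44,-47) -> (-44,-30) [heading=270, move]
  LT 180: heading 270 -> 90
  FD 20: (-44,-30) -> (-44,-10) [heading=90, move]
  REPEAT 3 [
    -- iteration 1/3 --
    PU: pen up
    RT 90: heading 90 -> 0
    -- iteration 2/3 --
    PU: pen up
    RT 90: heading 0 -> 270
    -- iteration 3/3 --
    PU: pen up
    RT 90: heading 270 -> 180
  ]
]
PU: pen up
FD 14: (-44,-10) -> (-58,-10) [heading=180, move]
FD 10: (-58,-10) -> (-68,-10) [heading=180, move]
FD 7: (-68,-10) -> (-75,-10) [heading=180, move]
Final: pos=(-75,-10), heading=180, 3 segment(s) drawn

Answer: -75 -10 180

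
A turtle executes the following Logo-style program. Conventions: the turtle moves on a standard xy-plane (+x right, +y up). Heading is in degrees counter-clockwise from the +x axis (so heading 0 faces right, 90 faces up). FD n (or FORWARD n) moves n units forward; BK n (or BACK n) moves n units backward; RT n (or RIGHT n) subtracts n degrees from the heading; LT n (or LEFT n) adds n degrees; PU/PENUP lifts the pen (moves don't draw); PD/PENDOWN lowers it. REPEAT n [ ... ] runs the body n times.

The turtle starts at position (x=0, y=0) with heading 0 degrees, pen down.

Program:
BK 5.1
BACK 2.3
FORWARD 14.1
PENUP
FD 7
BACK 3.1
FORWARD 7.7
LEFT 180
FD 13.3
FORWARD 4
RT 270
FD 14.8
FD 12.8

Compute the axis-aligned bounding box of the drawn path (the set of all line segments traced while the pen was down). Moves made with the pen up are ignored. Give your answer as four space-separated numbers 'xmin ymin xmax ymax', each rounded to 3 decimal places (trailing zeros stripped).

Answer: -7.4 0 6.7 0

Derivation:
Executing turtle program step by step:
Start: pos=(0,0), heading=0, pen down
BK 5.1: (0,0) -> (-5.1,0) [heading=0, draw]
BK 2.3: (-5.1,0) -> (-7.4,0) [heading=0, draw]
FD 14.1: (-7.4,0) -> (6.7,0) [heading=0, draw]
PU: pen up
FD 7: (6.7,0) -> (13.7,0) [heading=0, move]
BK 3.1: (13.7,0) -> (10.6,0) [heading=0, move]
FD 7.7: (10.6,0) -> (18.3,0) [heading=0, move]
LT 180: heading 0 -> 180
FD 13.3: (18.3,0) -> (5,0) [heading=180, move]
FD 4: (5,0) -> (1,0) [heading=180, move]
RT 270: heading 180 -> 270
FD 14.8: (1,0) -> (1,-14.8) [heading=270, move]
FD 12.8: (1,-14.8) -> (1,-27.6) [heading=270, move]
Final: pos=(1,-27.6), heading=270, 3 segment(s) drawn

Segment endpoints: x in {-7.4, -5.1, 0, 6.7}, y in {0}
xmin=-7.4, ymin=0, xmax=6.7, ymax=0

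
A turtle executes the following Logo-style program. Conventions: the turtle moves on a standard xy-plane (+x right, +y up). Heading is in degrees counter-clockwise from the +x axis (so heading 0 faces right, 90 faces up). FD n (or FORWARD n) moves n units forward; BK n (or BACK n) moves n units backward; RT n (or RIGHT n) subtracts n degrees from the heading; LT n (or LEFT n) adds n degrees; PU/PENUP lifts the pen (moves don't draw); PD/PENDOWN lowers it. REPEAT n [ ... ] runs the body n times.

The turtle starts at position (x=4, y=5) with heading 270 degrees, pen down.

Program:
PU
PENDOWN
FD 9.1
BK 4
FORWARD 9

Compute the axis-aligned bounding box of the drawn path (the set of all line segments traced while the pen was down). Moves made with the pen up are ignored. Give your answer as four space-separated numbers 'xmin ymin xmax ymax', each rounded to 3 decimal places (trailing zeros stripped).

Answer: 4 -9.1 4 5

Derivation:
Executing turtle program step by step:
Start: pos=(4,5), heading=270, pen down
PU: pen up
PD: pen down
FD 9.1: (4,5) -> (4,-4.1) [heading=270, draw]
BK 4: (4,-4.1) -> (4,-0.1) [heading=270, draw]
FD 9: (4,-0.1) -> (4,-9.1) [heading=270, draw]
Final: pos=(4,-9.1), heading=270, 3 segment(s) drawn

Segment endpoints: x in {4, 4, 4, 4}, y in {-9.1, -4.1, -0.1, 5}
xmin=4, ymin=-9.1, xmax=4, ymax=5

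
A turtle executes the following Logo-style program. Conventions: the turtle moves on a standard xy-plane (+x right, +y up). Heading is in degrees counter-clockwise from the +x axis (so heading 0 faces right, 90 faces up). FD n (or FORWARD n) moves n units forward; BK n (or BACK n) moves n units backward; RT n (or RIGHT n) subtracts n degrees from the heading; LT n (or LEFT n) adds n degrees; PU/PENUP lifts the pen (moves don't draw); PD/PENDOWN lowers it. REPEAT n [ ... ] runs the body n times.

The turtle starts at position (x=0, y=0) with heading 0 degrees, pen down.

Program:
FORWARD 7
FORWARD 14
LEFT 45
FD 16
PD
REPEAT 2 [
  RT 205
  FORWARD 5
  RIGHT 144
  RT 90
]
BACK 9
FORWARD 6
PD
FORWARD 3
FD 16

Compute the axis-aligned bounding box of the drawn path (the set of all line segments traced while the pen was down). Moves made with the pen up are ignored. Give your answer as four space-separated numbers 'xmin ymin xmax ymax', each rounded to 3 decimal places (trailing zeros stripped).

Executing turtle program step by step:
Start: pos=(0,0), heading=0, pen down
FD 7: (0,0) -> (7,0) [heading=0, draw]
FD 14: (7,0) -> (21,0) [heading=0, draw]
LT 45: heading 0 -> 45
FD 16: (21,0) -> (32.314,11.314) [heading=45, draw]
PD: pen down
REPEAT 2 [
  -- iteration 1/2 --
  RT 205: heading 45 -> 200
  FD 5: (32.314,11.314) -> (27.615,9.604) [heading=200, draw]
  RT 144: heading 200 -> 56
  RT 90: heading 56 -> 326
  -- iteration 2/2 --
  RT 205: heading 326 -> 121
  FD 5: (27.615,9.604) -> (25.04,13.889) [heading=121, draw]
  RT 144: heading 121 -> 337
  RT 90: heading 337 -> 247
]
BK 9: (25.04,13.889) -> (28.557,22.174) [heading=247, draw]
FD 6: (28.557,22.174) -> (26.212,16.651) [heading=247, draw]
PD: pen down
FD 3: (26.212,16.651) -> (25.04,13.889) [heading=247, draw]
FD 16: (25.04,13.889) -> (18.788,-0.839) [heading=247, draw]
Final: pos=(18.788,-0.839), heading=247, 9 segment(s) drawn

Segment endpoints: x in {0, 7, 18.788, 21, 25.04, 26.212, 27.615, 28.557, 32.314}, y in {-0.839, 0, 9.604, 11.314, 13.889, 13.889, 16.651, 22.174}
xmin=0, ymin=-0.839, xmax=32.314, ymax=22.174

Answer: 0 -0.839 32.314 22.174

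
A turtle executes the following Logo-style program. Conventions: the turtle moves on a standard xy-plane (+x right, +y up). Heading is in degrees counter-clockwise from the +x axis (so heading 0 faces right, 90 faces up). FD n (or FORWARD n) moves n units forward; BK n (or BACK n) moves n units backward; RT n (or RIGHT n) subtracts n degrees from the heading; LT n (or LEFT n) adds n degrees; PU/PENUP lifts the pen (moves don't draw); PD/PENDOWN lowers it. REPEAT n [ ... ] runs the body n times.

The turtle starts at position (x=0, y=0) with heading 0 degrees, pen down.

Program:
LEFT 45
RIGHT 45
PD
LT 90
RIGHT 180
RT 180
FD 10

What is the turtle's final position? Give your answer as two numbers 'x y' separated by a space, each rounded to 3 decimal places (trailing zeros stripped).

Answer: 0 10

Derivation:
Executing turtle program step by step:
Start: pos=(0,0), heading=0, pen down
LT 45: heading 0 -> 45
RT 45: heading 45 -> 0
PD: pen down
LT 90: heading 0 -> 90
RT 180: heading 90 -> 270
RT 180: heading 270 -> 90
FD 10: (0,0) -> (0,10) [heading=90, draw]
Final: pos=(0,10), heading=90, 1 segment(s) drawn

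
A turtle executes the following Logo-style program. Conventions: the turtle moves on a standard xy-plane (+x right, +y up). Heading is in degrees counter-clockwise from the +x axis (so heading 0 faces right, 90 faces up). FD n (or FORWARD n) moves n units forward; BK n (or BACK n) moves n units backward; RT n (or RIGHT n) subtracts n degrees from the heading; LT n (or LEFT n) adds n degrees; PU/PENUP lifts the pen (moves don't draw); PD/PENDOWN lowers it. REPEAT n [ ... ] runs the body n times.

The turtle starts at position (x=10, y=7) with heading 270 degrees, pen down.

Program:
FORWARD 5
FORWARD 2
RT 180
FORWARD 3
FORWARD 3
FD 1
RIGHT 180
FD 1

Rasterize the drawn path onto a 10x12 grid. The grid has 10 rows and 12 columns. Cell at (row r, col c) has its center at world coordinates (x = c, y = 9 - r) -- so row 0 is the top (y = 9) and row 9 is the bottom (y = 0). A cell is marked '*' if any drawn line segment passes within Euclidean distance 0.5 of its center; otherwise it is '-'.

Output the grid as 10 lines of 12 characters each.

Segment 0: (10,7) -> (10,2)
Segment 1: (10,2) -> (10,0)
Segment 2: (10,0) -> (10,3)
Segment 3: (10,3) -> (10,6)
Segment 4: (10,6) -> (10,7)
Segment 5: (10,7) -> (10,6)

Answer: ------------
------------
----------*-
----------*-
----------*-
----------*-
----------*-
----------*-
----------*-
----------*-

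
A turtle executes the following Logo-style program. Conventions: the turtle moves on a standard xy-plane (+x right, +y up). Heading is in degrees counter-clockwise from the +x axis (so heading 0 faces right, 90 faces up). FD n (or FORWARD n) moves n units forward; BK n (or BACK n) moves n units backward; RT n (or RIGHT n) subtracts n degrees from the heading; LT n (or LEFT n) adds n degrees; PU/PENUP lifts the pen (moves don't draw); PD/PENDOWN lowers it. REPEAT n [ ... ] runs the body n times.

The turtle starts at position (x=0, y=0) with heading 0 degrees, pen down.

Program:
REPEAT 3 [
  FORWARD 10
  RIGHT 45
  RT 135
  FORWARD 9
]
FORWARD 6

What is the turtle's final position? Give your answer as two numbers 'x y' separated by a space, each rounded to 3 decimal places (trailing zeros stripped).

Answer: -5 0

Derivation:
Executing turtle program step by step:
Start: pos=(0,0), heading=0, pen down
REPEAT 3 [
  -- iteration 1/3 --
  FD 10: (0,0) -> (10,0) [heading=0, draw]
  RT 45: heading 0 -> 315
  RT 135: heading 315 -> 180
  FD 9: (10,0) -> (1,0) [heading=180, draw]
  -- iteration 2/3 --
  FD 10: (1,0) -> (-9,0) [heading=180, draw]
  RT 45: heading 180 -> 135
  RT 135: heading 135 -> 0
  FD 9: (-9,0) -> (0,0) [heading=0, draw]
  -- iteration 3/3 --
  FD 10: (0,0) -> (10,0) [heading=0, draw]
  RT 45: heading 0 -> 315
  RT 135: heading 315 -> 180
  FD 9: (10,0) -> (1,0) [heading=180, draw]
]
FD 6: (1,0) -> (-5,0) [heading=180, draw]
Final: pos=(-5,0), heading=180, 7 segment(s) drawn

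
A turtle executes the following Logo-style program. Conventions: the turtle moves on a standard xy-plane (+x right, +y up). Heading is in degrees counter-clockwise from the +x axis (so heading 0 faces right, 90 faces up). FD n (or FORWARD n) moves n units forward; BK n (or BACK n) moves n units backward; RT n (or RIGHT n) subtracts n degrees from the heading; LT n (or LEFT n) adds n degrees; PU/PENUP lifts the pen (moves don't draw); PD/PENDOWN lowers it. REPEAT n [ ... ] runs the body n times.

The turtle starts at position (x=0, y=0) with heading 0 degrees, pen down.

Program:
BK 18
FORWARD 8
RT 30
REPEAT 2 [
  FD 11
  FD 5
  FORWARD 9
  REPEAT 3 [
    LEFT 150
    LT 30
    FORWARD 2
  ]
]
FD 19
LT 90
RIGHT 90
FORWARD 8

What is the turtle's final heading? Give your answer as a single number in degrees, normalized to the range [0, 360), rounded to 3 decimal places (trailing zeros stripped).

Answer: 330

Derivation:
Executing turtle program step by step:
Start: pos=(0,0), heading=0, pen down
BK 18: (0,0) -> (-18,0) [heading=0, draw]
FD 8: (-18,0) -> (-10,0) [heading=0, draw]
RT 30: heading 0 -> 330
REPEAT 2 [
  -- iteration 1/2 --
  FD 11: (-10,0) -> (-0.474,-5.5) [heading=330, draw]
  FD 5: (-0.474,-5.5) -> (3.856,-8) [heading=330, draw]
  FD 9: (3.856,-8) -> (11.651,-12.5) [heading=330, draw]
  REPEAT 3 [
    -- iteration 1/3 --
    LT 150: heading 330 -> 120
    LT 30: heading 120 -> 150
    FD 2: (11.651,-12.5) -> (9.919,-11.5) [heading=150, draw]
    -- iteration 2/3 --
    LT 150: heading 150 -> 300
    LT 30: heading 300 -> 330
    FD 2: (9.919,-11.5) -> (11.651,-12.5) [heading=330, draw]
    -- iteration 3/3 --
    LT 150: heading 330 -> 120
    LT 30: heading 120 -> 150
    FD 2: (11.651,-12.5) -> (9.919,-11.5) [heading=150, draw]
  ]
  -- iteration 2/2 --
  FD 11: (9.919,-11.5) -> (0.392,-6) [heading=150, draw]
  FD 5: (0.392,-6) -> (-3.938,-3.5) [heading=150, draw]
  FD 9: (-3.938,-3.5) -> (-11.732,1) [heading=150, draw]
  REPEAT 3 [
    -- iteration 1/3 --
    LT 150: heading 150 -> 300
    LT 30: heading 300 -> 330
    FD 2: (-11.732,1) -> (-10,0) [heading=330, draw]
    -- iteration 2/3 --
    LT 150: heading 330 -> 120
    LT 30: heading 120 -> 150
    FD 2: (-10,0) -> (-11.732,1) [heading=150, draw]
    -- iteration 3/3 --
    LT 150: heading 150 -> 300
    LT 30: heading 300 -> 330
    FD 2: (-11.732,1) -> (-10,0) [heading=330, draw]
  ]
]
FD 19: (-10,0) -> (6.454,-9.5) [heading=330, draw]
LT 90: heading 330 -> 60
RT 90: heading 60 -> 330
FD 8: (6.454,-9.5) -> (13.383,-13.5) [heading=330, draw]
Final: pos=(13.383,-13.5), heading=330, 16 segment(s) drawn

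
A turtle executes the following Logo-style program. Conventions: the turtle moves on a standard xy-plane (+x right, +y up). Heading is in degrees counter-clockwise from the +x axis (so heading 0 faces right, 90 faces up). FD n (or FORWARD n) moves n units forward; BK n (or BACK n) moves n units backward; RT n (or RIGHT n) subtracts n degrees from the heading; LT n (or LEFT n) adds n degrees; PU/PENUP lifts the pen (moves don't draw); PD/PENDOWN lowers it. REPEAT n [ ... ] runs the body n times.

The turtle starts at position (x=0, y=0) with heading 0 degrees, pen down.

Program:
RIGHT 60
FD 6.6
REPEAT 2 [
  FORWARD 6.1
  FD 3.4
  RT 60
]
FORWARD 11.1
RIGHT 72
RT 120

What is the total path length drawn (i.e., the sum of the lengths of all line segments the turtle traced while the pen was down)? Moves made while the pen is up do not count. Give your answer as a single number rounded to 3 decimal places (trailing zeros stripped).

Answer: 36.7

Derivation:
Executing turtle program step by step:
Start: pos=(0,0), heading=0, pen down
RT 60: heading 0 -> 300
FD 6.6: (0,0) -> (3.3,-5.716) [heading=300, draw]
REPEAT 2 [
  -- iteration 1/2 --
  FD 6.1: (3.3,-5.716) -> (6.35,-10.999) [heading=300, draw]
  FD 3.4: (6.35,-10.999) -> (8.05,-13.943) [heading=300, draw]
  RT 60: heading 300 -> 240
  -- iteration 2/2 --
  FD 6.1: (8.05,-13.943) -> (5,-19.226) [heading=240, draw]
  FD 3.4: (5,-19.226) -> (3.3,-22.17) [heading=240, draw]
  RT 60: heading 240 -> 180
]
FD 11.1: (3.3,-22.17) -> (-7.8,-22.17) [heading=180, draw]
RT 72: heading 180 -> 108
RT 120: heading 108 -> 348
Final: pos=(-7.8,-22.17), heading=348, 6 segment(s) drawn

Segment lengths:
  seg 1: (0,0) -> (3.3,-5.716), length = 6.6
  seg 2: (3.3,-5.716) -> (6.35,-10.999), length = 6.1
  seg 3: (6.35,-10.999) -> (8.05,-13.943), length = 3.4
  seg 4: (8.05,-13.943) -> (5,-19.226), length = 6.1
  seg 5: (5,-19.226) -> (3.3,-22.17), length = 3.4
  seg 6: (3.3,-22.17) -> (-7.8,-22.17), length = 11.1
Total = 36.7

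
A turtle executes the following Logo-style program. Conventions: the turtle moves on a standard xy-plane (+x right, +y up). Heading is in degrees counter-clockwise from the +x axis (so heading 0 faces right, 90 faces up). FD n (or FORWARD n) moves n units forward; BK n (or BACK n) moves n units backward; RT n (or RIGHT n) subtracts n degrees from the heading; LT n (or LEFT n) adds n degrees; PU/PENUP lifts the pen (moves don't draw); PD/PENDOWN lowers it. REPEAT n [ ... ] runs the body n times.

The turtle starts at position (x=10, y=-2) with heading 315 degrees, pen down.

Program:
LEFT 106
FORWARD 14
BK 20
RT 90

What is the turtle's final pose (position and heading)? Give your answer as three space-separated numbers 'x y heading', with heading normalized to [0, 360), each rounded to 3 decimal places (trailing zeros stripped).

Executing turtle program step by step:
Start: pos=(10,-2), heading=315, pen down
LT 106: heading 315 -> 61
FD 14: (10,-2) -> (16.787,10.245) [heading=61, draw]
BK 20: (16.787,10.245) -> (7.091,-7.248) [heading=61, draw]
RT 90: heading 61 -> 331
Final: pos=(7.091,-7.248), heading=331, 2 segment(s) drawn

Answer: 7.091 -7.248 331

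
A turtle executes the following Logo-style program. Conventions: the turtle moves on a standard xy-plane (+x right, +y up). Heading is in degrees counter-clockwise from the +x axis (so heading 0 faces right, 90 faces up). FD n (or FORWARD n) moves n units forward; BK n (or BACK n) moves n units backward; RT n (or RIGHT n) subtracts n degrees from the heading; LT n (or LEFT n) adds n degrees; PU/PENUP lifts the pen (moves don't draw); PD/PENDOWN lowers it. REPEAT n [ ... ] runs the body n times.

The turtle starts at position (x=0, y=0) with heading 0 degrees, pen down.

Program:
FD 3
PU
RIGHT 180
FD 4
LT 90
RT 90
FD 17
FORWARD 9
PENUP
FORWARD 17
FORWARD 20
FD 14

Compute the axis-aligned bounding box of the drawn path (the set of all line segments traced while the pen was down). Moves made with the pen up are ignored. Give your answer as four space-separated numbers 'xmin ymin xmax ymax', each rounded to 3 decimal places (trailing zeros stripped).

Executing turtle program step by step:
Start: pos=(0,0), heading=0, pen down
FD 3: (0,0) -> (3,0) [heading=0, draw]
PU: pen up
RT 180: heading 0 -> 180
FD 4: (3,0) -> (-1,0) [heading=180, move]
LT 90: heading 180 -> 270
RT 90: heading 270 -> 180
FD 17: (-1,0) -> (-18,0) [heading=180, move]
FD 9: (-18,0) -> (-27,0) [heading=180, move]
PU: pen up
FD 17: (-27,0) -> (-44,0) [heading=180, move]
FD 20: (-44,0) -> (-64,0) [heading=180, move]
FD 14: (-64,0) -> (-78,0) [heading=180, move]
Final: pos=(-78,0), heading=180, 1 segment(s) drawn

Segment endpoints: x in {0, 3}, y in {0}
xmin=0, ymin=0, xmax=3, ymax=0

Answer: 0 0 3 0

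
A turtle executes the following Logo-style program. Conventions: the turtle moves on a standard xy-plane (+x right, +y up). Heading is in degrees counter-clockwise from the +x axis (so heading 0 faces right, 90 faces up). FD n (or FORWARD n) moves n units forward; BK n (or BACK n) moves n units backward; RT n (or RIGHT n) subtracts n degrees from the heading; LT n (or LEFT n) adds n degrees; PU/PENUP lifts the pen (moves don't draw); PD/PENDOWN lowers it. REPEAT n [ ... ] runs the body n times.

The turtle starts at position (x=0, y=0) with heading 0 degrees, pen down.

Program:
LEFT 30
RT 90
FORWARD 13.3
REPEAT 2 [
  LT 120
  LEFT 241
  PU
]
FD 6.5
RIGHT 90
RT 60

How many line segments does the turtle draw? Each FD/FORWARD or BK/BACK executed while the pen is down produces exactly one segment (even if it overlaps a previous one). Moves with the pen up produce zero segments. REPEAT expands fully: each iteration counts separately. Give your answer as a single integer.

Answer: 1

Derivation:
Executing turtle program step by step:
Start: pos=(0,0), heading=0, pen down
LT 30: heading 0 -> 30
RT 90: heading 30 -> 300
FD 13.3: (0,0) -> (6.65,-11.518) [heading=300, draw]
REPEAT 2 [
  -- iteration 1/2 --
  LT 120: heading 300 -> 60
  LT 241: heading 60 -> 301
  PU: pen up
  -- iteration 2/2 --
  LT 120: heading 301 -> 61
  LT 241: heading 61 -> 302
  PU: pen up
]
FD 6.5: (6.65,-11.518) -> (10.094,-17.03) [heading=302, move]
RT 90: heading 302 -> 212
RT 60: heading 212 -> 152
Final: pos=(10.094,-17.03), heading=152, 1 segment(s) drawn
Segments drawn: 1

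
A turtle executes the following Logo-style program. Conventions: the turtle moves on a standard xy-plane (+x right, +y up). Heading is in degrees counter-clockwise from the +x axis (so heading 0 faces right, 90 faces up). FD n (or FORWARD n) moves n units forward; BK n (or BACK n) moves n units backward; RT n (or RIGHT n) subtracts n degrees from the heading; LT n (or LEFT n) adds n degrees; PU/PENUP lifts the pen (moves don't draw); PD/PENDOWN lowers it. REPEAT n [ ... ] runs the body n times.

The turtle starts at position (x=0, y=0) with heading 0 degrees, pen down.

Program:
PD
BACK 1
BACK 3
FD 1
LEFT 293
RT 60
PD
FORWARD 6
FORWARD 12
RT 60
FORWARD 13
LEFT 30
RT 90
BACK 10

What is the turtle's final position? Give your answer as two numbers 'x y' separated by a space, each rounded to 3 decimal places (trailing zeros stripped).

Executing turtle program step by step:
Start: pos=(0,0), heading=0, pen down
PD: pen down
BK 1: (0,0) -> (-1,0) [heading=0, draw]
BK 3: (-1,0) -> (-4,0) [heading=0, draw]
FD 1: (-4,0) -> (-3,0) [heading=0, draw]
LT 293: heading 0 -> 293
RT 60: heading 293 -> 233
PD: pen down
FD 6: (-3,0) -> (-6.611,-4.792) [heading=233, draw]
FD 12: (-6.611,-4.792) -> (-13.833,-14.375) [heading=233, draw]
RT 60: heading 233 -> 173
FD 13: (-13.833,-14.375) -> (-26.736,-12.791) [heading=173, draw]
LT 30: heading 173 -> 203
RT 90: heading 203 -> 113
BK 10: (-26.736,-12.791) -> (-22.828,-21.996) [heading=113, draw]
Final: pos=(-22.828,-21.996), heading=113, 7 segment(s) drawn

Answer: -22.828 -21.996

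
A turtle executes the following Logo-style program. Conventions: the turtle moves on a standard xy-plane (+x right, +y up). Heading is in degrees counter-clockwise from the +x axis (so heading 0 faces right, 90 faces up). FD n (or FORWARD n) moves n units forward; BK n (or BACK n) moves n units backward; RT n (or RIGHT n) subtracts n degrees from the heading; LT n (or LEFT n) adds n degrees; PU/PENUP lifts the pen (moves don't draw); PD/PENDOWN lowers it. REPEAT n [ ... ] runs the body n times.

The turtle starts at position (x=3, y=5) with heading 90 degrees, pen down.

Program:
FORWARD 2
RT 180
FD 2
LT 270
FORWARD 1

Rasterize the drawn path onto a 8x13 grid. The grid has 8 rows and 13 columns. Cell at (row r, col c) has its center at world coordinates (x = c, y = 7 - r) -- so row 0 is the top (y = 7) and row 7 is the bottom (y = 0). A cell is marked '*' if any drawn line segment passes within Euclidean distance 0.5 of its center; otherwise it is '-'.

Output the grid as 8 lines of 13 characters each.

Segment 0: (3,5) -> (3,7)
Segment 1: (3,7) -> (3,5)
Segment 2: (3,5) -> (2,5)

Answer: ---*---------
---*---------
--**---------
-------------
-------------
-------------
-------------
-------------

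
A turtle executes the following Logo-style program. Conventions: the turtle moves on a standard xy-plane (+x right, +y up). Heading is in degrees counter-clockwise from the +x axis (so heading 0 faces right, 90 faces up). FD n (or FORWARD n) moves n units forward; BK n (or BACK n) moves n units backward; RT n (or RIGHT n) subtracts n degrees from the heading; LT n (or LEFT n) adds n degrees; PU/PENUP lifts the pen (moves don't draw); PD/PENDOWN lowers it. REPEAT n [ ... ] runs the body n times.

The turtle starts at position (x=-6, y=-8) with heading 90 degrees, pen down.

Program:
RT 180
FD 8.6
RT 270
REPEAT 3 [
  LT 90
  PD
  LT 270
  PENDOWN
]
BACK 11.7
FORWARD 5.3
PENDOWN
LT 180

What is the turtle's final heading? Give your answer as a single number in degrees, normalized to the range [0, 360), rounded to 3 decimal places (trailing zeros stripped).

Executing turtle program step by step:
Start: pos=(-6,-8), heading=90, pen down
RT 180: heading 90 -> 270
FD 8.6: (-6,-8) -> (-6,-16.6) [heading=270, draw]
RT 270: heading 270 -> 0
REPEAT 3 [
  -- iteration 1/3 --
  LT 90: heading 0 -> 90
  PD: pen down
  LT 270: heading 90 -> 0
  PD: pen down
  -- iteration 2/3 --
  LT 90: heading 0 -> 90
  PD: pen down
  LT 270: heading 90 -> 0
  PD: pen down
  -- iteration 3/3 --
  LT 90: heading 0 -> 90
  PD: pen down
  LT 270: heading 90 -> 0
  PD: pen down
]
BK 11.7: (-6,-16.6) -> (-17.7,-16.6) [heading=0, draw]
FD 5.3: (-17.7,-16.6) -> (-12.4,-16.6) [heading=0, draw]
PD: pen down
LT 180: heading 0 -> 180
Final: pos=(-12.4,-16.6), heading=180, 3 segment(s) drawn

Answer: 180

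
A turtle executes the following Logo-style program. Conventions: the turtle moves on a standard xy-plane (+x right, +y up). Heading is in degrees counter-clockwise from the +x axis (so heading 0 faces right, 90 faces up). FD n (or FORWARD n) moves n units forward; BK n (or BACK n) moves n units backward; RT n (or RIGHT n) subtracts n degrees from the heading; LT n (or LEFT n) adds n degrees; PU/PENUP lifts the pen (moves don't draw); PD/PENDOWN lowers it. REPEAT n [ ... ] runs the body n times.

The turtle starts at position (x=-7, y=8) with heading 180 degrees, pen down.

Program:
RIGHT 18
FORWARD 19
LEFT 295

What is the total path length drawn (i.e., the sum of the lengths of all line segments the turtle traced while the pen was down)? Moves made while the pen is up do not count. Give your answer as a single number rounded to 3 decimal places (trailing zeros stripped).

Answer: 19

Derivation:
Executing turtle program step by step:
Start: pos=(-7,8), heading=180, pen down
RT 18: heading 180 -> 162
FD 19: (-7,8) -> (-25.07,13.871) [heading=162, draw]
LT 295: heading 162 -> 97
Final: pos=(-25.07,13.871), heading=97, 1 segment(s) drawn

Segment lengths:
  seg 1: (-7,8) -> (-25.07,13.871), length = 19
Total = 19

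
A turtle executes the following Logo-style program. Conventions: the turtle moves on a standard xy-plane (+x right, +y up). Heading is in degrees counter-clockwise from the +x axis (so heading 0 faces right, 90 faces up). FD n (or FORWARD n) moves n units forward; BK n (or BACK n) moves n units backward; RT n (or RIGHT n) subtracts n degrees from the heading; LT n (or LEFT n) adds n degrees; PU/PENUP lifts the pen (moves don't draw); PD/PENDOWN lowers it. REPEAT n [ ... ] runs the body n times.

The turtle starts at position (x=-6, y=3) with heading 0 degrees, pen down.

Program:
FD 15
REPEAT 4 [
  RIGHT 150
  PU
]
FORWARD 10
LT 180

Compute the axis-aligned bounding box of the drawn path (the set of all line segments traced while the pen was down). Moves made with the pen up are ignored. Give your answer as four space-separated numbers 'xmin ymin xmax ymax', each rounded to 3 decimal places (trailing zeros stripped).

Executing turtle program step by step:
Start: pos=(-6,3), heading=0, pen down
FD 15: (-6,3) -> (9,3) [heading=0, draw]
REPEAT 4 [
  -- iteration 1/4 --
  RT 150: heading 0 -> 210
  PU: pen up
  -- iteration 2/4 --
  RT 150: heading 210 -> 60
  PU: pen up
  -- iteration 3/4 --
  RT 150: heading 60 -> 270
  PU: pen up
  -- iteration 4/4 --
  RT 150: heading 270 -> 120
  PU: pen up
]
FD 10: (9,3) -> (4,11.66) [heading=120, move]
LT 180: heading 120 -> 300
Final: pos=(4,11.66), heading=300, 1 segment(s) drawn

Segment endpoints: x in {-6, 9}, y in {3}
xmin=-6, ymin=3, xmax=9, ymax=3

Answer: -6 3 9 3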